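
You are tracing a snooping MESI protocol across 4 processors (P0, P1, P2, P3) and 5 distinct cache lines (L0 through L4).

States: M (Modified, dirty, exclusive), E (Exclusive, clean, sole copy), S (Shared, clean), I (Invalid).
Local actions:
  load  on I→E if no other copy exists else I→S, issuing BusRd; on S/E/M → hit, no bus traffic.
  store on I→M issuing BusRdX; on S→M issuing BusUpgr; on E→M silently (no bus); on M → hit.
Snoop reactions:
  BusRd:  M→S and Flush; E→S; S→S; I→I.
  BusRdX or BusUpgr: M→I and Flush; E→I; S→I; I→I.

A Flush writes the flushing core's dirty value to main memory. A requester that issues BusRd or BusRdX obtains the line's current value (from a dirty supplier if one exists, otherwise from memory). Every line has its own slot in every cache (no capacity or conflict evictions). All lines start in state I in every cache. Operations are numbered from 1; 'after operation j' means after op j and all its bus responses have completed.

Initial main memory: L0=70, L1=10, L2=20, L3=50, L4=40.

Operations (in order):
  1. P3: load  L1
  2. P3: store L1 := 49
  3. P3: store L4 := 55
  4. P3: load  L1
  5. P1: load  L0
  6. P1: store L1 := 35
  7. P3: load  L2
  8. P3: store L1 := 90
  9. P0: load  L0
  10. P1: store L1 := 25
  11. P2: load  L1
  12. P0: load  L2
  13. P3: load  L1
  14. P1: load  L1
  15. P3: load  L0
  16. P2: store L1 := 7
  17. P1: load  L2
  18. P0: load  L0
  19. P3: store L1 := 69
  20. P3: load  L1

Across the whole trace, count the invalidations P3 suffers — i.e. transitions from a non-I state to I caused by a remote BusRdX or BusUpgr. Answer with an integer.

invalidations = 3

step 1: P3: load  L1  ⟶  IIIE  (L1)  txn=BusRd  M[L1]=10
step 2: P3: store L1 := 49  ⟶  IIIM  (L1)  txn=∅  M[L1]=10
step 3: P3: store L4 := 55  ⟶  IIIM  (L4)  txn=BusRdX  M[L4]=40
step 4: P3: load  L1  ⟶  IIIM  (L1)  txn=∅  M[L1]=10
step 5: P1: load  L0  ⟶  IEII  (L0)  txn=BusRd  M[L0]=70
step 6: P1: store L1 := 35  ⟶  IMII  (L1)  txn=BusRdX+Flush  M[L1]=49
step 7: P3: load  L2  ⟶  IIIE  (L2)  txn=BusRd  M[L2]=20
step 8: P3: store L1 := 90  ⟶  IIIM  (L1)  txn=BusRdX+Flush  M[L1]=35
step 9: P0: load  L0  ⟶  SSII  (L0)  txn=BusRd  M[L0]=70
step 10: P1: store L1 := 25  ⟶  IMII  (L1)  txn=BusRdX+Flush  M[L1]=90
step 11: P2: load  L1  ⟶  ISSI  (L1)  txn=BusRd+Flush  M[L1]=25
step 12: P0: load  L2  ⟶  SIIS  (L2)  txn=BusRd  M[L2]=20
step 13: P3: load  L1  ⟶  ISSS  (L1)  txn=BusRd  M[L1]=25
step 14: P1: load  L1  ⟶  ISSS  (L1)  txn=∅  M[L1]=25
step 15: P3: load  L0  ⟶  SSIS  (L0)  txn=BusRd  M[L0]=70
step 16: P2: store L1 := 7  ⟶  IIMI  (L1)  txn=BusUpgr  M[L1]=25
step 17: P1: load  L2  ⟶  SSIS  (L2)  txn=BusRd  M[L2]=20
step 18: P0: load  L0  ⟶  SSIS  (L0)  txn=∅  M[L0]=70
step 19: P3: store L1 := 69  ⟶  IIIM  (L1)  txn=BusRdX+Flush  M[L1]=7
step 20: P3: load  L1  ⟶  IIIM  (L1)  txn=∅  M[L1]=7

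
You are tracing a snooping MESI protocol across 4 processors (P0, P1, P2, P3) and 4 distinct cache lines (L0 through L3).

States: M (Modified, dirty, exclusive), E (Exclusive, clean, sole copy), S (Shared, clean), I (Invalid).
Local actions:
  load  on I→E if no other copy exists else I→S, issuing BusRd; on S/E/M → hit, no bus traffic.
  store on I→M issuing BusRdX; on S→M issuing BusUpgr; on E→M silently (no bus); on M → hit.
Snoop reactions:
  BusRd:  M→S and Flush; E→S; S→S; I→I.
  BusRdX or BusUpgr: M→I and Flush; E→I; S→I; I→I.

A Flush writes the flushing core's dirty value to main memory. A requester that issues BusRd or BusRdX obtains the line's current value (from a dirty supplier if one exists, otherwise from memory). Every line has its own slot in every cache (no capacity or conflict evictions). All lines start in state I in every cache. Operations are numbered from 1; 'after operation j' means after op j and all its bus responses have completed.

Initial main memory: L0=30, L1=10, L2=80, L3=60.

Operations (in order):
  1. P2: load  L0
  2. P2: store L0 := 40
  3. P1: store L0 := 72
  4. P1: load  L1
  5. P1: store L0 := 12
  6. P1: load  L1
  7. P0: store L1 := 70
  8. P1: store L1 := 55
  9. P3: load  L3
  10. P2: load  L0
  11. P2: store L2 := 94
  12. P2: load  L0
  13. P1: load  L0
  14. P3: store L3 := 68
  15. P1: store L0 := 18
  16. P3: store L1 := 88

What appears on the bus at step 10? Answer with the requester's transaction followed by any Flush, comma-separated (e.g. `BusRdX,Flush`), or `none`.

step 1: P2: load  L0  ⟶  IIEI  (L0)  txn=BusRd  M[L0]=30
step 2: P2: store L0 := 40  ⟶  IIMI  (L0)  txn=∅  M[L0]=30
step 3: P1: store L0 := 72  ⟶  IMII  (L0)  txn=BusRdX+Flush  M[L0]=40
step 4: P1: load  L1  ⟶  IEII  (L1)  txn=BusRd  M[L1]=10
step 5: P1: store L0 := 12  ⟶  IMII  (L0)  txn=∅  M[L0]=40
step 6: P1: load  L1  ⟶  IEII  (L1)  txn=∅  M[L1]=10
step 7: P0: store L1 := 70  ⟶  MIII  (L1)  txn=BusRdX  M[L1]=10
step 8: P1: store L1 := 55  ⟶  IMII  (L1)  txn=BusRdX+Flush  M[L1]=70
step 9: P3: load  L3  ⟶  IIIE  (L3)  txn=BusRd  M[L3]=60
step 10: P2: load  L0  ⟶  ISSI  (L0)  txn=BusRd+Flush  M[L0]=12
step 11: P2: store L2 := 94  ⟶  IIMI  (L2)  txn=BusRdX  M[L2]=80
step 12: P2: load  L0  ⟶  ISSI  (L0)  txn=∅  M[L0]=12
step 13: P1: load  L0  ⟶  ISSI  (L0)  txn=∅  M[L0]=12
step 14: P3: store L3 := 68  ⟶  IIIM  (L3)  txn=∅  M[L3]=60
step 15: P1: store L0 := 18  ⟶  IMII  (L0)  txn=BusUpgr  M[L0]=12
step 16: P3: store L1 := 88  ⟶  IIIM  (L1)  txn=BusRdX+Flush  M[L1]=55

bus = BusRd,Flush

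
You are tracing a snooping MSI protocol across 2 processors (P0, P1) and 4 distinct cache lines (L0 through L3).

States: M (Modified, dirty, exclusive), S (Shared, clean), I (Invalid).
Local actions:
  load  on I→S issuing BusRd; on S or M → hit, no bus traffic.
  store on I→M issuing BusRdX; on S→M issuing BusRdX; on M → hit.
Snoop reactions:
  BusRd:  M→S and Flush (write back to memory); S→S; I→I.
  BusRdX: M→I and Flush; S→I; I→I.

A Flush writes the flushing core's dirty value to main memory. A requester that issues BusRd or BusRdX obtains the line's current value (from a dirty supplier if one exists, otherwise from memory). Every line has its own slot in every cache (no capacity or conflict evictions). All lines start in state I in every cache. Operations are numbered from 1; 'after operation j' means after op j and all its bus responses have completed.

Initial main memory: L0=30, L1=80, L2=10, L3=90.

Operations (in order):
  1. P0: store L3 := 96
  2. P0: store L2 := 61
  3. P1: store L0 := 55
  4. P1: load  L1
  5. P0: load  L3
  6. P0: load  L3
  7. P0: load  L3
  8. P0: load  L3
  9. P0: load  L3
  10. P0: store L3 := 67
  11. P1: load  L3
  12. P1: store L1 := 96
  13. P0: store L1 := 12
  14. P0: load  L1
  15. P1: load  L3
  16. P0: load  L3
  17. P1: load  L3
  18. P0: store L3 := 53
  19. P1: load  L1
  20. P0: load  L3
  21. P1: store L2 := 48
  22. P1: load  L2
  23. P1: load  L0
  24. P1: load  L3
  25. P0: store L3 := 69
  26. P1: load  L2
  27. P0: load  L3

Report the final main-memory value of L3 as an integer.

  op1 P0: store L3 := 96 → M/I on L3; bus BusRdX; mem=90
  op2 P0: store L2 := 61 → M/I on L2; bus BusRdX; mem=10
  op3 P1: store L0 := 55 → I/M on L0; bus BusRdX; mem=30
  op4 P1: load  L1 → I/S on L1; bus BusRd; mem=80
  op5 P0: load  L3 → M/I on L3; bus (none); mem=90
  op6 P0: load  L3 → M/I on L3; bus (none); mem=90
  op7 P0: load  L3 → M/I on L3; bus (none); mem=90
  op8 P0: load  L3 → M/I on L3; bus (none); mem=90
  op9 P0: load  L3 → M/I on L3; bus (none); mem=90
  op10 P0: store L3 := 67 → M/I on L3; bus (none); mem=90
  op11 P1: load  L3 → S/S on L3; bus BusRd Flush; mem=67
  op12 P1: store L1 := 96 → I/M on L1; bus BusRdX; mem=80
  op13 P0: store L1 := 12 → M/I on L1; bus BusRdX Flush; mem=96
  op14 P0: load  L1 → M/I on L1; bus (none); mem=96
  op15 P1: load  L3 → S/S on L3; bus (none); mem=67
  op16 P0: load  L3 → S/S on L3; bus (none); mem=67
  op17 P1: load  L3 → S/S on L3; bus (none); mem=67
  op18 P0: store L3 := 53 → M/I on L3; bus BusRdX; mem=67
  op19 P1: load  L1 → S/S on L1; bus BusRd Flush; mem=12
  op20 P0: load  L3 → M/I on L3; bus (none); mem=67
  op21 P1: store L2 := 48 → I/M on L2; bus BusRdX Flush; mem=61
  op22 P1: load  L2 → I/M on L2; bus (none); mem=61
  op23 P1: load  L0 → I/M on L0; bus (none); mem=30
  op24 P1: load  L3 → S/S on L3; bus BusRd Flush; mem=53
  op25 P0: store L3 := 69 → M/I on L3; bus BusRdX; mem=53
  op26 P1: load  L2 → I/M on L2; bus (none); mem=61
  op27 P0: load  L3 → M/I on L3; bus (none); mem=53

memory[L3] = 53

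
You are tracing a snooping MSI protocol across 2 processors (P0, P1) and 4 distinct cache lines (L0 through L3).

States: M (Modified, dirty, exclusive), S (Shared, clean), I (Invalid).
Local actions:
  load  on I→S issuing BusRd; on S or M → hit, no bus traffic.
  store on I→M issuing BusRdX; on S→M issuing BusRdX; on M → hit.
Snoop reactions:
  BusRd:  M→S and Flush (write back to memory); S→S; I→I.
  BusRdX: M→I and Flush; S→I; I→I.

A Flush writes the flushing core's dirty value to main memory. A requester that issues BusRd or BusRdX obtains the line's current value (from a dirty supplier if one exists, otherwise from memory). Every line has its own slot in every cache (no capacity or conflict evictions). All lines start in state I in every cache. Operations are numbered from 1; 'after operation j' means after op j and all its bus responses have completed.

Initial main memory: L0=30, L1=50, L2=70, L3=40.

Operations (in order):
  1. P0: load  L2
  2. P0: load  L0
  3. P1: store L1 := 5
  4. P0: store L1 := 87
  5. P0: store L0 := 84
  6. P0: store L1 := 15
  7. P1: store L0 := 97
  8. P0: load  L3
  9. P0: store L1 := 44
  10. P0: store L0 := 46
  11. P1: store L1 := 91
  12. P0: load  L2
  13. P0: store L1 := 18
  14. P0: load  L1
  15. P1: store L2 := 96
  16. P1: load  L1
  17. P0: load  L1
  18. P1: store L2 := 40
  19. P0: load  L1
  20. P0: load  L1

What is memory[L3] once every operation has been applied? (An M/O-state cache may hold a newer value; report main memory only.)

memory[L3] = 40

[1] P0: load  L2 | P0:S(70), P1:I | bus: BusRd
[2] P0: load  L0 | P0:S(30), P1:I | bus: BusRd
[3] P1: store L1 := 5 | P0:I, P1:M(5) | bus: BusRdX
[4] P0: store L1 := 87 | P0:M(87), P1:I | bus: BusRdX,Flush
[5] P0: store L0 := 84 | P0:M(84), P1:I | bus: BusRdX
[6] P0: store L1 := 15 | P0:M(15), P1:I | bus: none
[7] P1: store L0 := 97 | P0:I, P1:M(97) | bus: BusRdX,Flush
[8] P0: load  L3 | P0:S(40), P1:I | bus: BusRd
[9] P0: store L1 := 44 | P0:M(44), P1:I | bus: none
[10] P0: store L0 := 46 | P0:M(46), P1:I | bus: BusRdX,Flush
[11] P1: store L1 := 91 | P0:I, P1:M(91) | bus: BusRdX,Flush
[12] P0: load  L2 | P0:S(70), P1:I | bus: none
[13] P0: store L1 := 18 | P0:M(18), P1:I | bus: BusRdX,Flush
[14] P0: load  L1 | P0:M(18), P1:I | bus: none
[15] P1: store L2 := 96 | P0:I, P1:M(96) | bus: BusRdX
[16] P1: load  L1 | P0:S(18), P1:S(18) | bus: BusRd,Flush
[17] P0: load  L1 | P0:S(18), P1:S(18) | bus: none
[18] P1: store L2 := 40 | P0:I, P1:M(40) | bus: none
[19] P0: load  L1 | P0:S(18), P1:S(18) | bus: none
[20] P0: load  L1 | P0:S(18), P1:S(18) | bus: none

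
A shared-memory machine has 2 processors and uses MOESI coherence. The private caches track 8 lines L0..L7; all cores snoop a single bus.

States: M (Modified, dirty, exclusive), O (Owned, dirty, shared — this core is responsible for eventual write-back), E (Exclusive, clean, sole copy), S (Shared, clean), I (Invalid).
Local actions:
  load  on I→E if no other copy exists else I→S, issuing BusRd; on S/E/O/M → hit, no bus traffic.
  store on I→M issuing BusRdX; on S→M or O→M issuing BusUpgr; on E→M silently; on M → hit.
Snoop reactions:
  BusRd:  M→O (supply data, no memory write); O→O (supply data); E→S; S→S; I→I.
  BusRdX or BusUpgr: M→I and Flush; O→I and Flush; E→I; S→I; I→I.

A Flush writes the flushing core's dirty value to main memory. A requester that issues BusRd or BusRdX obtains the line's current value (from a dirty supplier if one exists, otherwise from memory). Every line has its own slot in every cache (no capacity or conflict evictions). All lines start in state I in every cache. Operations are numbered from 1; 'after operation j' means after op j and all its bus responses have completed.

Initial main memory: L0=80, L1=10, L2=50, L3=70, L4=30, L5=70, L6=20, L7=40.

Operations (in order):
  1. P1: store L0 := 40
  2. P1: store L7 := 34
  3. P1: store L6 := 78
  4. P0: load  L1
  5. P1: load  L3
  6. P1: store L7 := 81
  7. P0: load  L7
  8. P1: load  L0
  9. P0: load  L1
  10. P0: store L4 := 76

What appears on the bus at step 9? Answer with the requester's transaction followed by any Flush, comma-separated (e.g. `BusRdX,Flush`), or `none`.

  op1 P1: store L0 := 40 → I/M on L0; bus BusRdX; mem=80
  op2 P1: store L7 := 34 → I/M on L7; bus BusRdX; mem=40
  op3 P1: store L6 := 78 → I/M on L6; bus BusRdX; mem=20
  op4 P0: load  L1 → E/I on L1; bus BusRd; mem=10
  op5 P1: load  L3 → I/E on L3; bus BusRd; mem=70
  op6 P1: store L7 := 81 → I/M on L7; bus (none); mem=40
  op7 P0: load  L7 → S/O on L7; bus BusRd; mem=40
  op8 P1: load  L0 → I/M on L0; bus (none); mem=80
  op9 P0: load  L1 → E/I on L1; bus (none); mem=10
  op10 P0: store L4 := 76 → M/I on L4; bus BusRdX; mem=30

bus = none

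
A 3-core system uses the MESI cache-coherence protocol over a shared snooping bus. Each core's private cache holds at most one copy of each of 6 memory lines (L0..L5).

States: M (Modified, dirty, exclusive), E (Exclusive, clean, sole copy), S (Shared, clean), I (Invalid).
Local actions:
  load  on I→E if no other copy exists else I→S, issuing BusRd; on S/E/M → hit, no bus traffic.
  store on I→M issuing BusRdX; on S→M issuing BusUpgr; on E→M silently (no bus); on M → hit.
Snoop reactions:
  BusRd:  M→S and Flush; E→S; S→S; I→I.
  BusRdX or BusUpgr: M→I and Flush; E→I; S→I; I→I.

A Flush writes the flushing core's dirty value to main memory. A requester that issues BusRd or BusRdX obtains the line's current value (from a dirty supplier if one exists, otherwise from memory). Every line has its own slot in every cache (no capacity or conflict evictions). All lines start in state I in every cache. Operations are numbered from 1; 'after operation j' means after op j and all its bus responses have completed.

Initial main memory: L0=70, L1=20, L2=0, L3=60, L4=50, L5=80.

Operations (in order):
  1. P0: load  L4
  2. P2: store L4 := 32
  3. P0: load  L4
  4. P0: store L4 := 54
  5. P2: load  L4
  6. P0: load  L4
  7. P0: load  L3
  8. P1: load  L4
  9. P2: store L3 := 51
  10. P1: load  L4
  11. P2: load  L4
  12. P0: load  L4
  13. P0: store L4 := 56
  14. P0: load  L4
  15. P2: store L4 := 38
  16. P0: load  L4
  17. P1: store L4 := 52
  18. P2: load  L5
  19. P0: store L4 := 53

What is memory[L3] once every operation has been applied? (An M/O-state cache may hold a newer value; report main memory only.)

  op1 P0: load  L4 → E/I/I on L4; bus BusRd; mem=50
  op2 P2: store L4 := 32 → I/I/M on L4; bus BusRdX; mem=50
  op3 P0: load  L4 → S/I/S on L4; bus BusRd Flush; mem=32
  op4 P0: store L4 := 54 → M/I/I on L4; bus BusUpgr; mem=32
  op5 P2: load  L4 → S/I/S on L4; bus BusRd Flush; mem=54
  op6 P0: load  L4 → S/I/S on L4; bus (none); mem=54
  op7 P0: load  L3 → E/I/I on L3; bus BusRd; mem=60
  op8 P1: load  L4 → S/S/S on L4; bus BusRd; mem=54
  op9 P2: store L3 := 51 → I/I/M on L3; bus BusRdX; mem=60
  op10 P1: load  L4 → S/S/S on L4; bus (none); mem=54
  op11 P2: load  L4 → S/S/S on L4; bus (none); mem=54
  op12 P0: load  L4 → S/S/S on L4; bus (none); mem=54
  op13 P0: store L4 := 56 → M/I/I on L4; bus BusUpgr; mem=54
  op14 P0: load  L4 → M/I/I on L4; bus (none); mem=54
  op15 P2: store L4 := 38 → I/I/M on L4; bus BusRdX Flush; mem=56
  op16 P0: load  L4 → S/I/S on L4; bus BusRd Flush; mem=38
  op17 P1: store L4 := 52 → I/M/I on L4; bus BusRdX; mem=38
  op18 P2: load  L5 → I/I/E on L5; bus BusRd; mem=80
  op19 P0: store L4 := 53 → M/I/I on L4; bus BusRdX Flush; mem=52

memory[L3] = 60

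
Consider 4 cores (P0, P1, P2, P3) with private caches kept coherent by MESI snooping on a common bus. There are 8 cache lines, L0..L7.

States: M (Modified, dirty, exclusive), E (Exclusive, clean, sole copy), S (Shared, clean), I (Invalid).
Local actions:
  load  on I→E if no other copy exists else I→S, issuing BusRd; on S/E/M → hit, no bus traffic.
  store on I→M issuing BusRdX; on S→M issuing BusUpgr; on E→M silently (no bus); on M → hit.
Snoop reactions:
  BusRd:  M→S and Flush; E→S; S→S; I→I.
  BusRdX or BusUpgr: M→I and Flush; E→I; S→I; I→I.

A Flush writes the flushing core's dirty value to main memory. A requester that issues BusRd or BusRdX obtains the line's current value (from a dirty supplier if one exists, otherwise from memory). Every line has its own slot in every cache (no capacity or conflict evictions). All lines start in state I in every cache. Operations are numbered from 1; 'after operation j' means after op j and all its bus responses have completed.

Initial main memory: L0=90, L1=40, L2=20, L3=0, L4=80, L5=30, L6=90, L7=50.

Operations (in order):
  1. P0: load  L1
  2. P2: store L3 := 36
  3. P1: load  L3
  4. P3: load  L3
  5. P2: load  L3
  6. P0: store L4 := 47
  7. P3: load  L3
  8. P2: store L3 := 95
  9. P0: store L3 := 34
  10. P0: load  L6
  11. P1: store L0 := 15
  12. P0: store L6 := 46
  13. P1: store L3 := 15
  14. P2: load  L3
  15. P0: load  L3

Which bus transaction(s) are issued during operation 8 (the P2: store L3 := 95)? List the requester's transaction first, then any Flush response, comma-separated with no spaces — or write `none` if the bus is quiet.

bus = BusUpgr

1. P0: load  L1  bus=[BusRd]  L1: P0=E P1=I P2=I P3=I  mem[L1]=40
2. P2: store L3 := 36  bus=[BusRdX]  L3: P0=I P1=I P2=M P3=I  mem[L3]=0
3. P1: load  L3  bus=[BusRd,Flush]  L3: P0=I P1=S P2=S P3=I  mem[L3]=36
4. P3: load  L3  bus=[BusRd]  L3: P0=I P1=S P2=S P3=S  mem[L3]=36
5. P2: load  L3  bus=[-]  L3: P0=I P1=S P2=S P3=S  mem[L3]=36
6. P0: store L4 := 47  bus=[BusRdX]  L4: P0=M P1=I P2=I P3=I  mem[L4]=80
7. P3: load  L3  bus=[-]  L3: P0=I P1=S P2=S P3=S  mem[L3]=36
8. P2: store L3 := 95  bus=[BusUpgr]  L3: P0=I P1=I P2=M P3=I  mem[L3]=36
9. P0: store L3 := 34  bus=[BusRdX,Flush]  L3: P0=M P1=I P2=I P3=I  mem[L3]=95
10. P0: load  L6  bus=[BusRd]  L6: P0=E P1=I P2=I P3=I  mem[L6]=90
11. P1: store L0 := 15  bus=[BusRdX]  L0: P0=I P1=M P2=I P3=I  mem[L0]=90
12. P0: store L6 := 46  bus=[-]  L6: P0=M P1=I P2=I P3=I  mem[L6]=90
13. P1: store L3 := 15  bus=[BusRdX,Flush]  L3: P0=I P1=M P2=I P3=I  mem[L3]=34
14. P2: load  L3  bus=[BusRd,Flush]  L3: P0=I P1=S P2=S P3=I  mem[L3]=15
15. P0: load  L3  bus=[BusRd]  L3: P0=S P1=S P2=S P3=I  mem[L3]=15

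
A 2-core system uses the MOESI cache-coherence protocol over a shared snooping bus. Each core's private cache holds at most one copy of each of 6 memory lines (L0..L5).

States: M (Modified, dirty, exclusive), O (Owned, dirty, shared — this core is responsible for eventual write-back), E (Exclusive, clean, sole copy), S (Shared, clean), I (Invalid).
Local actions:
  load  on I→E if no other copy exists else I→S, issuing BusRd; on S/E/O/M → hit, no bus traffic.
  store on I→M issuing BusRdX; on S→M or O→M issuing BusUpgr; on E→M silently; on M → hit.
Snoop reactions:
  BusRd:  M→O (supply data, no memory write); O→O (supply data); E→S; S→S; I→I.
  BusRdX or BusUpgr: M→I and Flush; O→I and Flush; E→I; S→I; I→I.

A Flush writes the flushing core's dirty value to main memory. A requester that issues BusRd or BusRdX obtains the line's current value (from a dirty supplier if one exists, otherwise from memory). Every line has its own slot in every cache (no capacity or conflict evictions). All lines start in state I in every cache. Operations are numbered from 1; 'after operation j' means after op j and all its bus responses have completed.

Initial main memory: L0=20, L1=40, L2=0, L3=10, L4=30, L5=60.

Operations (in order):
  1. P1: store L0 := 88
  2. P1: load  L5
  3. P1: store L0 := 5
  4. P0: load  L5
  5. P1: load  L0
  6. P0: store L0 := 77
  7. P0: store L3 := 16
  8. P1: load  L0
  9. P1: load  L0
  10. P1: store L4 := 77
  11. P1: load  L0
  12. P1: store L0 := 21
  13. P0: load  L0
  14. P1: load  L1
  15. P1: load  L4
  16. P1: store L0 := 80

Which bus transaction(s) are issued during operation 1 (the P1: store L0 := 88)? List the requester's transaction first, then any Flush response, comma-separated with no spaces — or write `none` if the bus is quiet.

bus = BusRdX

  op1 P1: store L0 := 88 → I/M on L0; bus BusRdX; mem=20
  op2 P1: load  L5 → I/E on L5; bus BusRd; mem=60
  op3 P1: store L0 := 5 → I/M on L0; bus (none); mem=20
  op4 P0: load  L5 → S/S on L5; bus BusRd; mem=60
  op5 P1: load  L0 → I/M on L0; bus (none); mem=20
  op6 P0: store L0 := 77 → M/I on L0; bus BusRdX Flush; mem=5
  op7 P0: store L3 := 16 → M/I on L3; bus BusRdX; mem=10
  op8 P1: load  L0 → O/S on L0; bus BusRd; mem=5
  op9 P1: load  L0 → O/S on L0; bus (none); mem=5
  op10 P1: store L4 := 77 → I/M on L4; bus BusRdX; mem=30
  op11 P1: load  L0 → O/S on L0; bus (none); mem=5
  op12 P1: store L0 := 21 → I/M on L0; bus BusUpgr Flush; mem=77
  op13 P0: load  L0 → S/O on L0; bus BusRd; mem=77
  op14 P1: load  L1 → I/E on L1; bus BusRd; mem=40
  op15 P1: load  L4 → I/M on L4; bus (none); mem=30
  op16 P1: store L0 := 80 → I/M on L0; bus BusUpgr; mem=77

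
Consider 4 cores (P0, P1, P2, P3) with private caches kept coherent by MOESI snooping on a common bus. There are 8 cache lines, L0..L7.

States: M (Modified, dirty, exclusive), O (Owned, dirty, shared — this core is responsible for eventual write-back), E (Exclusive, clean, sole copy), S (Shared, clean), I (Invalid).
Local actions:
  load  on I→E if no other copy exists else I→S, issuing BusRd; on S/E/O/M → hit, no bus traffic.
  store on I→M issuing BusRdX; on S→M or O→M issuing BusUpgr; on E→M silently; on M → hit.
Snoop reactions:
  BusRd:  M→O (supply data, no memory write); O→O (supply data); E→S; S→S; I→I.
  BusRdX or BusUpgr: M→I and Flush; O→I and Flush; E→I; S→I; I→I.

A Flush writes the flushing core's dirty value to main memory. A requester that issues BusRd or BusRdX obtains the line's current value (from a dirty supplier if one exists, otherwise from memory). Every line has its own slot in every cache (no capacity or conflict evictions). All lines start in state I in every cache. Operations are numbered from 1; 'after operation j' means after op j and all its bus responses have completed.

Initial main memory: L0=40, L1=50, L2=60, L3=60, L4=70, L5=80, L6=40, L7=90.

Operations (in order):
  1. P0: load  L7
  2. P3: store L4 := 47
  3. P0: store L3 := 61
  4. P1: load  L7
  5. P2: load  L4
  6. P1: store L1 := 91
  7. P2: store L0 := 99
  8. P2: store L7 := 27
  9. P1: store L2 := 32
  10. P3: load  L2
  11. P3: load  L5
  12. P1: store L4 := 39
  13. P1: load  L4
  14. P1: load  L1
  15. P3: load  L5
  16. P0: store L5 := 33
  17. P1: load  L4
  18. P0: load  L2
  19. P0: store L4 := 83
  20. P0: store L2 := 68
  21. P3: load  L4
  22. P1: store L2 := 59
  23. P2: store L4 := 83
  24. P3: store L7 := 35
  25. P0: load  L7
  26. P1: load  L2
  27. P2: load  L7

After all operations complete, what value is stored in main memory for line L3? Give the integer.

memory[L3] = 60

  op1 P0: load  L7 → E/I/I/I on L7; bus BusRd; mem=90
  op2 P3: store L4 := 47 → I/I/I/M on L4; bus BusRdX; mem=70
  op3 P0: store L3 := 61 → M/I/I/I on L3; bus BusRdX; mem=60
  op4 P1: load  L7 → S/S/I/I on L7; bus BusRd; mem=90
  op5 P2: load  L4 → I/I/S/O on L4; bus BusRd; mem=70
  op6 P1: store L1 := 91 → I/M/I/I on L1; bus BusRdX; mem=50
  op7 P2: store L0 := 99 → I/I/M/I on L0; bus BusRdX; mem=40
  op8 P2: store L7 := 27 → I/I/M/I on L7; bus BusRdX; mem=90
  op9 P1: store L2 := 32 → I/M/I/I on L2; bus BusRdX; mem=60
  op10 P3: load  L2 → I/O/I/S on L2; bus BusRd; mem=60
  op11 P3: load  L5 → I/I/I/E on L5; bus BusRd; mem=80
  op12 P1: store L4 := 39 → I/M/I/I on L4; bus BusRdX Flush; mem=47
  op13 P1: load  L4 → I/M/I/I on L4; bus (none); mem=47
  op14 P1: load  L1 → I/M/I/I on L1; bus (none); mem=50
  op15 P3: load  L5 → I/I/I/E on L5; bus (none); mem=80
  op16 P0: store L5 := 33 → M/I/I/I on L5; bus BusRdX; mem=80
  op17 P1: load  L4 → I/M/I/I on L4; bus (none); mem=47
  op18 P0: load  L2 → S/O/I/S on L2; bus BusRd; mem=60
  op19 P0: store L4 := 83 → M/I/I/I on L4; bus BusRdX Flush; mem=39
  op20 P0: store L2 := 68 → M/I/I/I on L2; bus BusUpgr Flush; mem=32
  op21 P3: load  L4 → O/I/I/S on L4; bus BusRd; mem=39
  op22 P1: store L2 := 59 → I/M/I/I on L2; bus BusRdX Flush; mem=68
  op23 P2: store L4 := 83 → I/I/M/I on L4; bus BusRdX Flush; mem=83
  op24 P3: store L7 := 35 → I/I/I/M on L7; bus BusRdX Flush; mem=27
  op25 P0: load  L7 → S/I/I/O on L7; bus BusRd; mem=27
  op26 P1: load  L2 → I/M/I/I on L2; bus (none); mem=68
  op27 P2: load  L7 → S/I/S/O on L7; bus BusRd; mem=27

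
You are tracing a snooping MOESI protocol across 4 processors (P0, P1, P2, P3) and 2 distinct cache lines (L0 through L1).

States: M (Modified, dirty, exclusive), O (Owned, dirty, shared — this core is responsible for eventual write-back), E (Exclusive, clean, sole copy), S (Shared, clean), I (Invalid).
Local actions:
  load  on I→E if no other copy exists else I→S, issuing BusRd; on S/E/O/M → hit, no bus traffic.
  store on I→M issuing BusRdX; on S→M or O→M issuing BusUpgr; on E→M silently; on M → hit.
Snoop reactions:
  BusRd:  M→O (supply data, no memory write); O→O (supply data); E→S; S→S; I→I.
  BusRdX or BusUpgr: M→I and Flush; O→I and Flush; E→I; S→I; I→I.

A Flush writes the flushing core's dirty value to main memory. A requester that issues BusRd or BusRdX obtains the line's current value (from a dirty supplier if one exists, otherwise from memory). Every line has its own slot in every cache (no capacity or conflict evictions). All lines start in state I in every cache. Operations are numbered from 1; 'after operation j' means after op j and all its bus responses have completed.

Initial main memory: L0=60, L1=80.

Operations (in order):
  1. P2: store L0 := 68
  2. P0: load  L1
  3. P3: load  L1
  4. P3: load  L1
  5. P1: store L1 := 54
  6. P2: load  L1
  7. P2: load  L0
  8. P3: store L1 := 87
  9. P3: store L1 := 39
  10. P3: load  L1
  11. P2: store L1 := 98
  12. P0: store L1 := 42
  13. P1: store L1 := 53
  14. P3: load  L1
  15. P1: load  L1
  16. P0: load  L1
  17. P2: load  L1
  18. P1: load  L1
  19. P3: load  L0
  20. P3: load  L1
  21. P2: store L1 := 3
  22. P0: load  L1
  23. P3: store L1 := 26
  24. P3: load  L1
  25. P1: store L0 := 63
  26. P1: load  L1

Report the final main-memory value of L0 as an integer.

memory[L0] = 68

1. P2: store L0 := 68  bus=[BusRdX]  L0: P0=I P1=I P2=M P3=I  mem[L0]=60
2. P0: load  L1  bus=[BusRd]  L1: P0=E P1=I P2=I P3=I  mem[L1]=80
3. P3: load  L1  bus=[BusRd]  L1: P0=S P1=I P2=I P3=S  mem[L1]=80
4. P3: load  L1  bus=[-]  L1: P0=S P1=I P2=I P3=S  mem[L1]=80
5. P1: store L1 := 54  bus=[BusRdX]  L1: P0=I P1=M P2=I P3=I  mem[L1]=80
6. P2: load  L1  bus=[BusRd]  L1: P0=I P1=O P2=S P3=I  mem[L1]=80
7. P2: load  L0  bus=[-]  L0: P0=I P1=I P2=M P3=I  mem[L0]=60
8. P3: store L1 := 87  bus=[BusRdX,Flush]  L1: P0=I P1=I P2=I P3=M  mem[L1]=54
9. P3: store L1 := 39  bus=[-]  L1: P0=I P1=I P2=I P3=M  mem[L1]=54
10. P3: load  L1  bus=[-]  L1: P0=I P1=I P2=I P3=M  mem[L1]=54
11. P2: store L1 := 98  bus=[BusRdX,Flush]  L1: P0=I P1=I P2=M P3=I  mem[L1]=39
12. P0: store L1 := 42  bus=[BusRdX,Flush]  L1: P0=M P1=I P2=I P3=I  mem[L1]=98
13. P1: store L1 := 53  bus=[BusRdX,Flush]  L1: P0=I P1=M P2=I P3=I  mem[L1]=42
14. P3: load  L1  bus=[BusRd]  L1: P0=I P1=O P2=I P3=S  mem[L1]=42
15. P1: load  L1  bus=[-]  L1: P0=I P1=O P2=I P3=S  mem[L1]=42
16. P0: load  L1  bus=[BusRd]  L1: P0=S P1=O P2=I P3=S  mem[L1]=42
17. P2: load  L1  bus=[BusRd]  L1: P0=S P1=O P2=S P3=S  mem[L1]=42
18. P1: load  L1  bus=[-]  L1: P0=S P1=O P2=S P3=S  mem[L1]=42
19. P3: load  L0  bus=[BusRd]  L0: P0=I P1=I P2=O P3=S  mem[L0]=60
20. P3: load  L1  bus=[-]  L1: P0=S P1=O P2=S P3=S  mem[L1]=42
21. P2: store L1 := 3  bus=[BusUpgr,Flush]  L1: P0=I P1=I P2=M P3=I  mem[L1]=53
22. P0: load  L1  bus=[BusRd]  L1: P0=S P1=I P2=O P3=I  mem[L1]=53
23. P3: store L1 := 26  bus=[BusRdX,Flush]  L1: P0=I P1=I P2=I P3=M  mem[L1]=3
24. P3: load  L1  bus=[-]  L1: P0=I P1=I P2=I P3=M  mem[L1]=3
25. P1: store L0 := 63  bus=[BusRdX,Flush]  L0: P0=I P1=M P2=I P3=I  mem[L0]=68
26. P1: load  L1  bus=[BusRd]  L1: P0=I P1=S P2=I P3=O  mem[L1]=3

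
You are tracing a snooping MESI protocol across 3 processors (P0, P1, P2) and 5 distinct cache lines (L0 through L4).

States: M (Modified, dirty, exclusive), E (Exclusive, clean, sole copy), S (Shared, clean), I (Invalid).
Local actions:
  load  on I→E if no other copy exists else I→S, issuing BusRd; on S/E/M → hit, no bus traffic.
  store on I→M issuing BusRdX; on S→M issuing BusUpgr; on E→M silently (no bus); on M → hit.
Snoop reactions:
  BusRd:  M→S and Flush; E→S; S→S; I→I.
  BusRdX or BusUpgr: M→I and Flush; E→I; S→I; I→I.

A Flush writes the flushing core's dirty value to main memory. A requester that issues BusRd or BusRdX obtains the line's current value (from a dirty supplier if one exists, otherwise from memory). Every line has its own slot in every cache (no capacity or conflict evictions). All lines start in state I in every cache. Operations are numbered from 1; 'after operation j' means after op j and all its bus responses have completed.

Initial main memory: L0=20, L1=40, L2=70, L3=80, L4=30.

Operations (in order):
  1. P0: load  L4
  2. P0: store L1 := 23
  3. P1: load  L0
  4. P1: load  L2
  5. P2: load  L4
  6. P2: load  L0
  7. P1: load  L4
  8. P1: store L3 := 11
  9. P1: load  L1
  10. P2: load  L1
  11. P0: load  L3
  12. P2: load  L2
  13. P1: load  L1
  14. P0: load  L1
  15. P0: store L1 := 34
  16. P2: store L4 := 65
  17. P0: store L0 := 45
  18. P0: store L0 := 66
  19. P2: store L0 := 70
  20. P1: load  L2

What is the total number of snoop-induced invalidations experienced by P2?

invalidations = 2

  op1 P0: load  L4 → E/I/I on L4; bus BusRd; mem=30
  op2 P0: store L1 := 23 → M/I/I on L1; bus BusRdX; mem=40
  op3 P1: load  L0 → I/E/I on L0; bus BusRd; mem=20
  op4 P1: load  L2 → I/E/I on L2; bus BusRd; mem=70
  op5 P2: load  L4 → S/I/S on L4; bus BusRd; mem=30
  op6 P2: load  L0 → I/S/S on L0; bus BusRd; mem=20
  op7 P1: load  L4 → S/S/S on L4; bus BusRd; mem=30
  op8 P1: store L3 := 11 → I/M/I on L3; bus BusRdX; mem=80
  op9 P1: load  L1 → S/S/I on L1; bus BusRd Flush; mem=23
  op10 P2: load  L1 → S/S/S on L1; bus BusRd; mem=23
  op11 P0: load  L3 → S/S/I on L3; bus BusRd Flush; mem=11
  op12 P2: load  L2 → I/S/S on L2; bus BusRd; mem=70
  op13 P1: load  L1 → S/S/S on L1; bus (none); mem=23
  op14 P0: load  L1 → S/S/S on L1; bus (none); mem=23
  op15 P0: store L1 := 34 → M/I/I on L1; bus BusUpgr; mem=23
  op16 P2: store L4 := 65 → I/I/M on L4; bus BusUpgr; mem=30
  op17 P0: store L0 := 45 → M/I/I on L0; bus BusRdX; mem=20
  op18 P0: store L0 := 66 → M/I/I on L0; bus (none); mem=20
  op19 P2: store L0 := 70 → I/I/M on L0; bus BusRdX Flush; mem=66
  op20 P1: load  L2 → I/S/S on L2; bus (none); mem=70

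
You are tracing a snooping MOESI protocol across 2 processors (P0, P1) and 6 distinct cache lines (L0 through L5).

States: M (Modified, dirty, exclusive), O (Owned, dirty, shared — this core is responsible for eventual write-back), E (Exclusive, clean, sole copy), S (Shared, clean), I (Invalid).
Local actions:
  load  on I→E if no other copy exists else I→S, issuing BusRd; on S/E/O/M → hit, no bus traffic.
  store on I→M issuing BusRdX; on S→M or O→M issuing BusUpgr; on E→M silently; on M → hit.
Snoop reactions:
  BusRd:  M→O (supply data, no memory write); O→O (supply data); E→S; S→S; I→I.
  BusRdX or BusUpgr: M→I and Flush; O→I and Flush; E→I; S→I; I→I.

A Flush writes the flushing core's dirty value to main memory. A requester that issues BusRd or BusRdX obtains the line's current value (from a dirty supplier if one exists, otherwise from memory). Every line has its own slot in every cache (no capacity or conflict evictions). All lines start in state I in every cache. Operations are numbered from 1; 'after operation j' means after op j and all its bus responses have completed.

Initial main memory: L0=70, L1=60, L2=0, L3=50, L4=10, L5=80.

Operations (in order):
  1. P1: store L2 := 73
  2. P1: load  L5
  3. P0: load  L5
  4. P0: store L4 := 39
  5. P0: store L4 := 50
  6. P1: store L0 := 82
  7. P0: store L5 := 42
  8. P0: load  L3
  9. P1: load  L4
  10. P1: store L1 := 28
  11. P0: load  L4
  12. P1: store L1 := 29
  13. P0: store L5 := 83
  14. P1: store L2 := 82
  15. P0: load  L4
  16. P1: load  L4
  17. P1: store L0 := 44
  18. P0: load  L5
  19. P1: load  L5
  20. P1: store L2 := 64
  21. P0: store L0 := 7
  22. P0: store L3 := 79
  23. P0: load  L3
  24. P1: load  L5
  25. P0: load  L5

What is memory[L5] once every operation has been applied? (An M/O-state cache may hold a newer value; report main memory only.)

[1] P1: store L2 := 73 | P0:I, P1:M(73) | bus: BusRdX
[2] P1: load  L5 | P0:I, P1:E(80) | bus: BusRd
[3] P0: load  L5 | P0:S(80), P1:S(80) | bus: BusRd
[4] P0: store L4 := 39 | P0:M(39), P1:I | bus: BusRdX
[5] P0: store L4 := 50 | P0:M(50), P1:I | bus: none
[6] P1: store L0 := 82 | P0:I, P1:M(82) | bus: BusRdX
[7] P0: store L5 := 42 | P0:M(42), P1:I | bus: BusUpgr
[8] P0: load  L3 | P0:E(50), P1:I | bus: BusRd
[9] P1: load  L4 | P0:O(50), P1:S(50) | bus: BusRd
[10] P1: store L1 := 28 | P0:I, P1:M(28) | bus: BusRdX
[11] P0: load  L4 | P0:O(50), P1:S(50) | bus: none
[12] P1: store L1 := 29 | P0:I, P1:M(29) | bus: none
[13] P0: store L5 := 83 | P0:M(83), P1:I | bus: none
[14] P1: store L2 := 82 | P0:I, P1:M(82) | bus: none
[15] P0: load  L4 | P0:O(50), P1:S(50) | bus: none
[16] P1: load  L4 | P0:O(50), P1:S(50) | bus: none
[17] P1: store L0 := 44 | P0:I, P1:M(44) | bus: none
[18] P0: load  L5 | P0:M(83), P1:I | bus: none
[19] P1: load  L5 | P0:O(83), P1:S(83) | bus: BusRd
[20] P1: store L2 := 64 | P0:I, P1:M(64) | bus: none
[21] P0: store L0 := 7 | P0:M(7), P1:I | bus: BusRdX,Flush
[22] P0: store L3 := 79 | P0:M(79), P1:I | bus: none
[23] P0: load  L3 | P0:M(79), P1:I | bus: none
[24] P1: load  L5 | P0:O(83), P1:S(83) | bus: none
[25] P0: load  L5 | P0:O(83), P1:S(83) | bus: none

memory[L5] = 80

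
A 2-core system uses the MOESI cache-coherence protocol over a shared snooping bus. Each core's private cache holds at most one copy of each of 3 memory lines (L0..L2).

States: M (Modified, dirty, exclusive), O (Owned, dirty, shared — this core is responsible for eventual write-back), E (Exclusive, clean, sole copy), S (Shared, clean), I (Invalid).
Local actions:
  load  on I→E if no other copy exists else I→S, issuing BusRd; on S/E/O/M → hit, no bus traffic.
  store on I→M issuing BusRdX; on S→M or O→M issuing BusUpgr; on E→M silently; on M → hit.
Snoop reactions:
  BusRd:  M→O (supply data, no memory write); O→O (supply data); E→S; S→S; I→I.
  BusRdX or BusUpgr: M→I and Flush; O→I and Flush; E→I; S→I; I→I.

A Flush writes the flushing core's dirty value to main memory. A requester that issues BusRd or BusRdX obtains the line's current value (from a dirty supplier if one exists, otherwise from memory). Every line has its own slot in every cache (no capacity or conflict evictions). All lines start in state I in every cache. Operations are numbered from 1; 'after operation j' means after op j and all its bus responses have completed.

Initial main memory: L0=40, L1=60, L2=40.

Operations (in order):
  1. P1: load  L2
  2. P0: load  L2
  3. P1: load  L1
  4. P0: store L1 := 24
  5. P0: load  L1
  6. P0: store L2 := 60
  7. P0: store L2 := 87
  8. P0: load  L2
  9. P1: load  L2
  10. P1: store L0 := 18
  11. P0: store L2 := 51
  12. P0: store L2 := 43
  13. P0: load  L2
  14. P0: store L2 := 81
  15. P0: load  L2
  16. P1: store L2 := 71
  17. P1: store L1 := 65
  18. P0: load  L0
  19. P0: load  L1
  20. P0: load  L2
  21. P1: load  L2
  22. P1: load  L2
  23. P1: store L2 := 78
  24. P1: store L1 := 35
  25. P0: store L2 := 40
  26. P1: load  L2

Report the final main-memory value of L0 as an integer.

1. P1: load  L2  bus=[BusRd]  L2: P0=I P1=E  mem[L2]=40
2. P0: load  L2  bus=[BusRd]  L2: P0=S P1=S  mem[L2]=40
3. P1: load  L1  bus=[BusRd]  L1: P0=I P1=E  mem[L1]=60
4. P0: store L1 := 24  bus=[BusRdX]  L1: P0=M P1=I  mem[L1]=60
5. P0: load  L1  bus=[-]  L1: P0=M P1=I  mem[L1]=60
6. P0: store L2 := 60  bus=[BusUpgr]  L2: P0=M P1=I  mem[L2]=40
7. P0: store L2 := 87  bus=[-]  L2: P0=M P1=I  mem[L2]=40
8. P0: load  L2  bus=[-]  L2: P0=M P1=I  mem[L2]=40
9. P1: load  L2  bus=[BusRd]  L2: P0=O P1=S  mem[L2]=40
10. P1: store L0 := 18  bus=[BusRdX]  L0: P0=I P1=M  mem[L0]=40
11. P0: store L2 := 51  bus=[BusUpgr]  L2: P0=M P1=I  mem[L2]=40
12. P0: store L2 := 43  bus=[-]  L2: P0=M P1=I  mem[L2]=40
13. P0: load  L2  bus=[-]  L2: P0=M P1=I  mem[L2]=40
14. P0: store L2 := 81  bus=[-]  L2: P0=M P1=I  mem[L2]=40
15. P0: load  L2  bus=[-]  L2: P0=M P1=I  mem[L2]=40
16. P1: store L2 := 71  bus=[BusRdX,Flush]  L2: P0=I P1=M  mem[L2]=81
17. P1: store L1 := 65  bus=[BusRdX,Flush]  L1: P0=I P1=M  mem[L1]=24
18. P0: load  L0  bus=[BusRd]  L0: P0=S P1=O  mem[L0]=40
19. P0: load  L1  bus=[BusRd]  L1: P0=S P1=O  mem[L1]=24
20. P0: load  L2  bus=[BusRd]  L2: P0=S P1=O  mem[L2]=81
21. P1: load  L2  bus=[-]  L2: P0=S P1=O  mem[L2]=81
22. P1: load  L2  bus=[-]  L2: P0=S P1=O  mem[L2]=81
23. P1: store L2 := 78  bus=[BusUpgr]  L2: P0=I P1=M  mem[L2]=81
24. P1: store L1 := 35  bus=[BusUpgr]  L1: P0=I P1=M  mem[L1]=24
25. P0: store L2 := 40  bus=[BusRdX,Flush]  L2: P0=M P1=I  mem[L2]=78
26. P1: load  L2  bus=[BusRd]  L2: P0=O P1=S  mem[L2]=78

memory[L0] = 40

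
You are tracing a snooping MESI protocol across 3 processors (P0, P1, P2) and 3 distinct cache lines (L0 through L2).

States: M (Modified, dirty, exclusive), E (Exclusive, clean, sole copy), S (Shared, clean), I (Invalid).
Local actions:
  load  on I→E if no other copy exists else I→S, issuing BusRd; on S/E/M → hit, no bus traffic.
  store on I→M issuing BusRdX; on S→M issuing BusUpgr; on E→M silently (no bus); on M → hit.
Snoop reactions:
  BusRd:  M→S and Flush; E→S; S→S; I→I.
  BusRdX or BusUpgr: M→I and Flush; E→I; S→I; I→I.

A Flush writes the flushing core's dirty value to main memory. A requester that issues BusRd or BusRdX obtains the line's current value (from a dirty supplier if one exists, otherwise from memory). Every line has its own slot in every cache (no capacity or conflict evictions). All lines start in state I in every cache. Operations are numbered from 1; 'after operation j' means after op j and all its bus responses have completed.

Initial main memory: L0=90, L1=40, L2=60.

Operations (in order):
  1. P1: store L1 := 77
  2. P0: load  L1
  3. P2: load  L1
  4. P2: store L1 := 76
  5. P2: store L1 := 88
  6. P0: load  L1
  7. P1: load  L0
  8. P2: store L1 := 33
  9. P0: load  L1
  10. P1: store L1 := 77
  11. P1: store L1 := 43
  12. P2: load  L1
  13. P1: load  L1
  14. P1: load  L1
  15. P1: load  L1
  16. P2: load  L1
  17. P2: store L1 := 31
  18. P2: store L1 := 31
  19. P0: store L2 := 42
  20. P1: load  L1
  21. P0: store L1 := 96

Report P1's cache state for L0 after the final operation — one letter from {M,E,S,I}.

1. P1: store L1 := 77  bus=[BusRdX]  L1: P0=I P1=M P2=I  mem[L1]=40
2. P0: load  L1  bus=[BusRd,Flush]  L1: P0=S P1=S P2=I  mem[L1]=77
3. P2: load  L1  bus=[BusRd]  L1: P0=S P1=S P2=S  mem[L1]=77
4. P2: store L1 := 76  bus=[BusUpgr]  L1: P0=I P1=I P2=M  mem[L1]=77
5. P2: store L1 := 88  bus=[-]  L1: P0=I P1=I P2=M  mem[L1]=77
6. P0: load  L1  bus=[BusRd,Flush]  L1: P0=S P1=I P2=S  mem[L1]=88
7. P1: load  L0  bus=[BusRd]  L0: P0=I P1=E P2=I  mem[L0]=90
8. P2: store L1 := 33  bus=[BusUpgr]  L1: P0=I P1=I P2=M  mem[L1]=88
9. P0: load  L1  bus=[BusRd,Flush]  L1: P0=S P1=I P2=S  mem[L1]=33
10. P1: store L1 := 77  bus=[BusRdX]  L1: P0=I P1=M P2=I  mem[L1]=33
11. P1: store L1 := 43  bus=[-]  L1: P0=I P1=M P2=I  mem[L1]=33
12. P2: load  L1  bus=[BusRd,Flush]  L1: P0=I P1=S P2=S  mem[L1]=43
13. P1: load  L1  bus=[-]  L1: P0=I P1=S P2=S  mem[L1]=43
14. P1: load  L1  bus=[-]  L1: P0=I P1=S P2=S  mem[L1]=43
15. P1: load  L1  bus=[-]  L1: P0=I P1=S P2=S  mem[L1]=43
16. P2: load  L1  bus=[-]  L1: P0=I P1=S P2=S  mem[L1]=43
17. P2: store L1 := 31  bus=[BusUpgr]  L1: P0=I P1=I P2=M  mem[L1]=43
18. P2: store L1 := 31  bus=[-]  L1: P0=I P1=I P2=M  mem[L1]=43
19. P0: store L2 := 42  bus=[BusRdX]  L2: P0=M P1=I P2=I  mem[L2]=60
20. P1: load  L1  bus=[BusRd,Flush]  L1: P0=I P1=S P2=S  mem[L1]=31
21. P0: store L1 := 96  bus=[BusRdX]  L1: P0=M P1=I P2=I  mem[L1]=31

state = E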